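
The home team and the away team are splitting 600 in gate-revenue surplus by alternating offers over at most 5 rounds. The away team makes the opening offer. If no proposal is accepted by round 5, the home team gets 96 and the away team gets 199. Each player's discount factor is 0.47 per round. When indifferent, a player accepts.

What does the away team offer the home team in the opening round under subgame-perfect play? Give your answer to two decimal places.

Round 5 (the away team proposes): the home team gets 96 if talks fail, so the away team offers 96 and keeps 504.
Round 4 (the home team proposes): the away team can get 504 next round, worth 0.47 × 504 = 236.88 now; the home team offers that and keeps 363.12.
Round 3 (the away team proposes): the home team can get 363.12 next round, worth 0.47 × 363.12 = 170.6664 now; the away team offers that and keeps 429.3336.
Round 2 (the home team proposes): the away team can get 429.3336 next round, worth 0.47 × 429.3336 = 201.786792 now. The home team offers 201.786792 and keeps 600 − 201.786792 = 398.213208.
Round 1 (the away team proposes): the home team can get 398.213208 next round, worth 0.47 × 398.213208 = 187.16020776 now; the away team offers that and keeps 412.83979224.

187.16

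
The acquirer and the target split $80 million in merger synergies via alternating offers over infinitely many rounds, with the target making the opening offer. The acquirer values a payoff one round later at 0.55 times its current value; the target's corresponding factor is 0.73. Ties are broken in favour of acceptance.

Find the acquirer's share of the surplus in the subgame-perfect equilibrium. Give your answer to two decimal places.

19.85

In a stationary SPE each proposer offers the other exactly their discounted continuation value.
If the target keeps x when proposing and the acquirer keeps y when proposing, then x = 80 − 0.55y and y = 80 − 0.73x.
Solving: x = 80(1 − 0.55) / (1 − 0.73·0.55) = 36 / 0.5985 ≈ 60.1504.
The acquirer gets 80 − 60.1504 ≈ 19.8496.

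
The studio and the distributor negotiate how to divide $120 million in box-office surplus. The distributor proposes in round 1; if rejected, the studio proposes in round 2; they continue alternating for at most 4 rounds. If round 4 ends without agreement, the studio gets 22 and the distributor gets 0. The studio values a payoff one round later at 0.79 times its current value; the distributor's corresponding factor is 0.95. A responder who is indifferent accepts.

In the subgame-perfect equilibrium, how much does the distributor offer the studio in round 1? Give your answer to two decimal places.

By backward induction:
Round 4 (the studio proposes): the distributor will accept anything ≥ 0, so the studio offers 0 and keeps 120.
Round 3 (the distributor proposes): the studio can get 120 next round, worth 0.79 × 120 = 94.8 now, so the distributor offers 94.8, keeping 25.2.
Round 2 (the studio proposes): the distributor can get 25.2 next round, worth 0.95 × 25.2 = 23.94 now. The studio offers 23.94 and keeps 120 − 23.94 = 96.06.
Round 1 (the distributor proposes): the studio can get 96.06 next round, worth 0.79 × 96.06 = 75.8874 now. The distributor offers 75.8874 and keeps 120 − 75.8874 = 44.1126.

75.89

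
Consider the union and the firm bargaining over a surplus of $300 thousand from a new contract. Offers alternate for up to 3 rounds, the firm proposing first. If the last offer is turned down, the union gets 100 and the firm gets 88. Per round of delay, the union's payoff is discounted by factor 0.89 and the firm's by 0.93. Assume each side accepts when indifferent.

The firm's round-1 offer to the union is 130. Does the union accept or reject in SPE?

Accept

Round 3 (the firm proposes): the union gets 100 if talks fail, so the firm offers 100 and keeps 200.
Round 2 (the union proposes): the firm can get 200 next round, worth 0.93 × 200 = 186 now; the union offers that and keeps 114.
So by rejecting in round 1, the union gets 114 next round, worth 0.89 × 114 = 101.46 now.
Offer 130 ≥ 101.46, so the union accepts.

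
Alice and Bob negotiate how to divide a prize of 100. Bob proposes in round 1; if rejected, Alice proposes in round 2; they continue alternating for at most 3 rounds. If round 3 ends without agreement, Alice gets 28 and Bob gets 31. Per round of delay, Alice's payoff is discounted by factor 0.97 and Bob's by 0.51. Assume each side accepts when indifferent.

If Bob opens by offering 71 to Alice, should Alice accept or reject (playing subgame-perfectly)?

Accept

Work out Alice's continuation value if the offer is rejected.
Round 3 (Bob proposes): Alice gets 28 if talks fail, so Bob offers 28 and keeps 72.
Round 2 (Alice proposes): Bob can get 72 next round, worth 0.51 × 72 = 36.72 now, so Alice offers 36.72, keeping 63.28.
So by rejecting in round 1, Alice gets 63.28 next round, worth 0.97 × 63.28 = 61.3816 now.
Offer 71 ≥ 61.3816, so Alice accepts.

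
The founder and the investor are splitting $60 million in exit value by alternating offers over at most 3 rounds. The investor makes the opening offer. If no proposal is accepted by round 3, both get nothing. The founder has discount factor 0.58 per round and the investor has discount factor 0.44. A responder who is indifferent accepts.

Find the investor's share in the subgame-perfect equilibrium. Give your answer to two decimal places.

Round 3 (the investor proposes): the founder will accept anything ≥ 0, so the investor offers 0 and keeps 60.
Round 2 (the founder proposes): the investor can get 60 next round, worth 0.44 × 60 = 26.4 now; the founder offers that and keeps 33.6.
Round 1 (the investor proposes): the founder can get 33.6 next round, worth 0.58 × 33.6 = 19.488 now. The investor offers 19.488 and keeps 60 − 19.488 = 40.512.

40.51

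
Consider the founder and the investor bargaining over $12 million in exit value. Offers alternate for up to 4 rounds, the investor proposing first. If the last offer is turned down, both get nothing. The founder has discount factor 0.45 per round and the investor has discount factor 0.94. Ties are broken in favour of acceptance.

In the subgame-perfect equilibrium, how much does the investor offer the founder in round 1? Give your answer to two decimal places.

2.61

Round 4 (the founder proposes): rejection yields 0 for the investor; the founder offers 0 and keeps 12.
Round 3 (the investor proposes): the founder can get 12 next round, worth 0.45 × 12 = 5.4 now, so the investor offers 5.4, keeping 6.6.
Round 2 (the founder proposes): the investor can get 6.6 next round, worth 0.94 × 6.6 = 6.204 now. The founder offers 6.204 and keeps 12 − 6.204 = 5.796.
Round 1 (the investor proposes): the founder can get 5.796 next round, worth 0.45 × 5.796 = 2.6082 now. The investor offers 2.6082 and keeps 12 − 2.6082 = 9.3918.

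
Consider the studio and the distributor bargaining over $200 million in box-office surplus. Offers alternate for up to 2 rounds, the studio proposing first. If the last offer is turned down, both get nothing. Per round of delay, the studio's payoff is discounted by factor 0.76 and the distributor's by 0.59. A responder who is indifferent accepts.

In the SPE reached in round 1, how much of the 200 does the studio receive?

Round 2 (the distributor proposes): the studio will accept anything ≥ 0, so the distributor offers 0 and keeps 200.
Round 1 (the studio proposes): the distributor can get 200 next round, worth 0.59 × 200 = 118 now. The studio offers 118 and keeps 200 − 118 = 82.

82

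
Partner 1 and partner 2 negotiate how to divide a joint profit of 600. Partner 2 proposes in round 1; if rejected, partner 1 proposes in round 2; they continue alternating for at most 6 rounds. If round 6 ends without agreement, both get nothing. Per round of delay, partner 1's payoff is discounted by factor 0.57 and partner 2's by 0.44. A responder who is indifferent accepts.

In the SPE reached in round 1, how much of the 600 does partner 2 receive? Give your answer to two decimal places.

338.93

Round 6 (partner 1 proposes): partner 2 will accept anything ≥ 0, so partner 1 offers 0 and keeps 600.
Round 5 (partner 2 proposes): partner 1 can get 600 next round, worth 0.57 × 600 = 342 now; partner 2 offers that and keeps 258.
Round 4 (partner 1 proposes): partner 2 can get 258 next round, worth 0.44 × 258 = 113.52 now. Partner 1 offers 113.52 and keeps 600 − 113.52 = 486.48.
Round 3 (partner 2 proposes): partner 1 can get 486.48 next round, worth 0.57 × 486.48 = 277.2936 now, so partner 2 offers 277.2936, keeping 322.7064.
Round 2 (partner 1 proposes): partner 2 can get 322.7064 next round, worth 0.44 × 322.7064 = 141.990816 now, so partner 1 offers 141.990816, keeping 458.009184.
Round 1 (partner 2 proposes): partner 1 can get 458.009184 next round, worth 0.57 × 458.009184 = 261.06523488 now. Partner 2 offers 261.06523488 and keeps 600 − 261.06523488 = 338.93476512.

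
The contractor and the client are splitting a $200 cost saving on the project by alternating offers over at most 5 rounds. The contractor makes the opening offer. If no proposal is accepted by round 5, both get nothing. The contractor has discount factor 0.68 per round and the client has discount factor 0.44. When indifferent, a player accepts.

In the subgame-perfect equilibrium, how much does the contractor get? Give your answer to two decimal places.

By backward induction:
Round 5 (the contractor proposes): rejection yields 0 for the client; the contractor offers 0 and keeps 200.
Round 4 (the client proposes): the contractor can get 200 next round, worth 0.68 × 200 = 136 now. The client offers 136 and keeps 200 − 136 = 64.
Round 3 (the contractor proposes): the client can get 64 next round, worth 0.44 × 64 = 28.16 now; the contractor offers that and keeps 171.84.
Round 2 (the client proposes): the contractor can get 171.84 next round, worth 0.68 × 171.84 = 116.8512 now. The client offers 116.8512 and keeps 200 − 116.8512 = 83.1488.
Round 1 (the contractor proposes): the client can get 83.1488 next round, worth 0.44 × 83.1488 = 36.585472 now. The contractor offers 36.585472 and keeps 200 − 36.585472 = 163.414528.

163.41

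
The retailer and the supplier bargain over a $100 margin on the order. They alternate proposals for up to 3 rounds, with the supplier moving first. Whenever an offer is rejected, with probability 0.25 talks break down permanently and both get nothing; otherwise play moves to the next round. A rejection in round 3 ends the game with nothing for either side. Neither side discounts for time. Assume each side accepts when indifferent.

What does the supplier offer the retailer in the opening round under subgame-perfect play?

By backward induction:
Round 3 (the supplier proposes): rejection yields 0 for the retailer; the supplier offers 0 and keeps 100.
Round 2 (the retailer proposes): rejecting gives the supplier an expected 0.75 × 100 = 75; the retailer offers that and keeps 25.
Round 1 (the supplier proposes): rejecting gives the retailer an expected 0.75 × 25 = 18.75; the supplier offers that and keeps 81.25.

18.75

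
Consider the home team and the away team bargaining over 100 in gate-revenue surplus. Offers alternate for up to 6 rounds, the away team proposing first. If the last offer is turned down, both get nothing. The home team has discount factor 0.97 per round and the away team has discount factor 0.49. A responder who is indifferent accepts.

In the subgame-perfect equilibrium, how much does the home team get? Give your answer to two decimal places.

By backward induction:
Round 6 (the home team proposes): rejection yields 0 for the away team; the home team offers 0 and keeps 100.
Round 5 (the away team proposes): the home team can get 100 next round, worth 0.97 × 100 = 97 now. The away team offers 97 and keeps 100 − 97 = 3.
Round 4 (the home team proposes): the away team can get 3 next round, worth 0.49 × 3 = 1.47 now; the home team offers that and keeps 98.53.
Round 3 (the away team proposes): the home team can get 98.53 next round, worth 0.97 × 98.53 = 95.5741 now, so the away team offers 95.5741, keeping 4.4259.
Round 2 (the home team proposes): the away team can get 4.4259 next round, worth 0.49 × 4.4259 = 2.168691 now. The home team offers 2.168691 and keeps 100 − 2.168691 = 97.831309.
Round 1 (the away team proposes): the home team can get 97.831309 next round, worth 0.97 × 97.831309 = 94.89636973 now. The away team offers 94.89636973 and keeps 100 − 94.89636973 = 5.10363027.

94.90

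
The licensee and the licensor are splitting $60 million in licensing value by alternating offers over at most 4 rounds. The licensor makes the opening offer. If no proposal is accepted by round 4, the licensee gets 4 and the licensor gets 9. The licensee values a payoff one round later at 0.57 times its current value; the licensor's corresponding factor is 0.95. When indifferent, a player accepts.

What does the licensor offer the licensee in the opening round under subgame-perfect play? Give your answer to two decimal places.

17.45

Round 4 (the licensee proposes): the licensor gets 9 if talks fail, so the licensee offers 9 and keeps 51.
Round 3 (the licensor proposes): the licensee can get 51 next round, worth 0.57 × 51 = 29.07 now; the licensor offers that and keeps 30.93.
Round 2 (the licensee proposes): the licensor can get 30.93 next round, worth 0.95 × 30.93 = 29.3835 now. The licensee offers 29.3835 and keeps 60 − 29.3835 = 30.6165.
Round 1 (the licensor proposes): the licensee can get 30.6165 next round, worth 0.57 × 30.6165 = 17.451405 now, so the licensor offers 17.451405, keeping 42.548595.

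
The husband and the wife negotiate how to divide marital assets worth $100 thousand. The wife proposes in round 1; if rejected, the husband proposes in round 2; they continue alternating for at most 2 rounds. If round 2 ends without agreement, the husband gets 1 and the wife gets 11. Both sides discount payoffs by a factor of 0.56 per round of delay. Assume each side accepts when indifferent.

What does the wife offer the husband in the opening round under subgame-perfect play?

Round 2 (the husband proposes): the wife gets 11 if talks fail, so the husband offers 11 and keeps 89.
Round 1 (the wife proposes): the husband can get 89 next round, worth 0.56 × 89 = 49.84 now, so the wife offers 49.84, keeping 50.16.

49.84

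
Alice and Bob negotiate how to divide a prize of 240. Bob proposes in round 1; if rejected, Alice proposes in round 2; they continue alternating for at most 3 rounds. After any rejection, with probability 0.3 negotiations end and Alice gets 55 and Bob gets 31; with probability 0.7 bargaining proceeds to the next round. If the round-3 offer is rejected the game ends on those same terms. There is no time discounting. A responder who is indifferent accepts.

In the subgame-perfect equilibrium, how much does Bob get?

By backward induction:
Round 3 (Bob proposes): Alice gets 55 if talks fail, so Bob offers 55 and keeps 185.
Round 2 (Alice proposes): rejecting gives Bob an expected 0.7 × 185 + 0.3 × 31 = 138.8. Alice offers 138.8 and keeps 240 − 138.8 = 101.2.
Round 1 (Bob proposes): rejecting gives Alice an expected 0.7 × 101.2 + 0.3 × 55 = 87.34, so Bob offers 87.34, keeping 152.66.

152.66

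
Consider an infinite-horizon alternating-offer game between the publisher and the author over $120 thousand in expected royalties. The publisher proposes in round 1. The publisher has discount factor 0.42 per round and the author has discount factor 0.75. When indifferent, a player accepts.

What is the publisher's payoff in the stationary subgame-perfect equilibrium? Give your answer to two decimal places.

Let x be the publisher's share when the publisher proposes and y be the author's share when the author proposes.
The author accepts iff offered ≥ 0.75·y, so x = 120 − 0.75y. Symmetrically y = 120 − 0.42x.
Substituting: x = 120 − 0.75(120 − 0.42x), giving x(1 − 0.42·0.75) = 120(1 − 0.75).
So x = 120 × 0.25 / 0.685 ≈ 43.7956, and the author receives 120 − x ≈ 76.2044.

43.80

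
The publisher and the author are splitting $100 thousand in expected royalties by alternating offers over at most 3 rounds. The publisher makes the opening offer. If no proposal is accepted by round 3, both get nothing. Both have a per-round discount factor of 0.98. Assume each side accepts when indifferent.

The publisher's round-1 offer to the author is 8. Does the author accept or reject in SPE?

Accept

Work out the author's continuation value if the offer is rejected.
Round 3 (the publisher proposes): rejection yields 0 for the author; the publisher offers 0 and keeps 100.
Round 2 (the author proposes): the publisher can get 100 next round, worth 0.98 × 100 = 98 now, so the author offers 98, keeping 2.
So by rejecting in round 1, the author gets 2 next round, worth 0.98 × 2 = 1.96 now.
Offer 8 ≥ 1.96, so the author accepts.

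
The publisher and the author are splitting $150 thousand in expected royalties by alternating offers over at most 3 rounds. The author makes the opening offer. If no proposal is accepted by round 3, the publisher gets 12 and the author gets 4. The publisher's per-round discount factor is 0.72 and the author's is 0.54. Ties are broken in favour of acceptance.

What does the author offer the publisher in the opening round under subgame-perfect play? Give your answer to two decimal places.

By backward induction:
Round 3 (the author proposes): the publisher gets 12 if talks fail, so the author offers 12 and keeps 138.
Round 2 (the publisher proposes): the author can get 138 next round, worth 0.54 × 138 = 74.52 now. The publisher offers 74.52 and keeps 150 − 74.52 = 75.48.
Round 1 (the author proposes): the publisher can get 75.48 next round, worth 0.72 × 75.48 = 54.3456 now. The author offers 54.3456 and keeps 150 − 54.3456 = 95.6544.

54.35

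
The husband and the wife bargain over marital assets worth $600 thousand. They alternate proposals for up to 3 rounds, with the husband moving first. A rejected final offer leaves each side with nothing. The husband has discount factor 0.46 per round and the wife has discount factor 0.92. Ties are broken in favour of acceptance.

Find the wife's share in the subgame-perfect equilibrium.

Round 3 (the husband proposes): rejection yields 0 for the wife; the husband offers 0 and keeps 600.
Round 2 (the wife proposes): the husband can get 600 next round, worth 0.46 × 600 = 276 now; the wife offers that and keeps 324.
Round 1 (the husband proposes): the wife can get 324 next round, worth 0.92 × 324 = 298.08 now, so the husband offers 298.08, keeping 301.92.

298.08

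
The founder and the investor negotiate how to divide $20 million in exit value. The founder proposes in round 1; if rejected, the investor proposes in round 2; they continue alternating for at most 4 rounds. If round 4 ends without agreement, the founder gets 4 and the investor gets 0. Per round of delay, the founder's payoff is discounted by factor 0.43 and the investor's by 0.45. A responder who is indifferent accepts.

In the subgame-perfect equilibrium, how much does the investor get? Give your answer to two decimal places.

6.52

Round 4 (the investor proposes): the founder gets 4 if talks fail, so the investor offers 4 and keeps 16.
Round 3 (the founder proposes): the investor can get 16 next round, worth 0.45 × 16 = 7.2 now; the founder offers that and keeps 12.8.
Round 2 (the investor proposes): the founder can get 12.8 next round, worth 0.43 × 12.8 = 5.504 now, so the investor offers 5.504, keeping 14.496.
Round 1 (the founder proposes): the investor can get 14.496 next round, worth 0.45 × 14.496 = 6.5232 now. The founder offers 6.5232 and keeps 20 − 6.5232 = 13.4768.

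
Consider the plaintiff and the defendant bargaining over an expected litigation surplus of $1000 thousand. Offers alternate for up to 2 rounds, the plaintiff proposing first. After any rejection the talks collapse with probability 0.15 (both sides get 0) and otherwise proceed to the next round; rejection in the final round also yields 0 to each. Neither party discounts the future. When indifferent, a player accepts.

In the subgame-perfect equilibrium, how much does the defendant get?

By backward induction:
Round 2 (the defendant proposes): the plaintiff will accept anything ≥ 0, so the defendant offers 0 and keeps 1000.
Round 1 (the plaintiff proposes): rejecting gives the defendant an expected 0.85 × 1000 = 850; the plaintiff offers that and keeps 150.

850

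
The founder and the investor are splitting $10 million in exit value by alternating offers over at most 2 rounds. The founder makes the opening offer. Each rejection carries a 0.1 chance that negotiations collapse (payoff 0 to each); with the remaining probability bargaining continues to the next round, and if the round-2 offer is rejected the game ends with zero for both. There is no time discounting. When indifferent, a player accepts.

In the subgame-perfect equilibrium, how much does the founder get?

By backward induction:
Round 2 (the investor proposes): rejection yields 0 for the founder; the investor offers 0 and keeps 10.
Round 1 (the founder proposes): rejecting gives the investor an expected 0.9 × 10 = 9. The founder offers 9 and keeps 10 − 9 = 1.

1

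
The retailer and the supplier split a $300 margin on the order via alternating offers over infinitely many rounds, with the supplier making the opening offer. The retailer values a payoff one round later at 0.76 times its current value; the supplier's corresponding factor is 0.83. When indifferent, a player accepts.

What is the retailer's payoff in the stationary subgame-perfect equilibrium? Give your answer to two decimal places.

104.98

When the supplier proposes, the retailer accepts any offer worth at least 0.76 times what the retailer would get by proposing next round; and vice versa.
This gives x = 300 − 0.76y and y = 300 − 0.83x, where x and y are each side's share when it proposes.
Hence (1 − 0.76·0.83)x = 300(1 − 0.76), i.e. 0.3692·x = 72.
x ≈ 195.0163; the retailer's share is 300 − x ≈ 104.9837.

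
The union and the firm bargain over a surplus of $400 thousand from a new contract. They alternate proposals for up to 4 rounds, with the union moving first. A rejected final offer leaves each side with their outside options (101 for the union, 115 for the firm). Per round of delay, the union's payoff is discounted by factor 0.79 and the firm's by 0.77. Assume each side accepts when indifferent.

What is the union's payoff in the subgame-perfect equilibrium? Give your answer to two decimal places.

195.27

By backward induction:
Round 4 (the firm proposes): the union gets 101 if talks fail, so the firm offers 101 and keeps 299.
Round 3 (the union proposes): the firm can get 299 next round, worth 0.77 × 299 = 230.23 now. The union offers 230.23 and keeps 400 − 230.23 = 169.77.
Round 2 (the firm proposes): the union can get 169.77 next round, worth 0.79 × 169.77 = 134.1183 now; the firm offers that and keeps 265.8817.
Round 1 (the union proposes): the firm can get 265.8817 next round, worth 0.77 × 265.8817 = 204.728909 now. The union offers 204.728909 and keeps 400 − 204.728909 = 195.271091.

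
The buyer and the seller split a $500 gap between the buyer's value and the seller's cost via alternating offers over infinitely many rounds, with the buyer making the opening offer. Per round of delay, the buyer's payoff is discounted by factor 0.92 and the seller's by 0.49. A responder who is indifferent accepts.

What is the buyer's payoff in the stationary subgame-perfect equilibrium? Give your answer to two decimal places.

When the buyer proposes, the seller accepts any offer worth at least 0.49 times what the seller would get by proposing next round; and vice versa.
This gives x = 500 − 0.49y and y = 500 − 0.92x, where x and y are each side's share when it proposes.
Hence (1 − 0.49·0.92)x = 500(1 − 0.49), i.e. 0.5492·x = 255.
x ≈ 464.3117; the seller's share is 500 − x ≈ 35.6883.

464.31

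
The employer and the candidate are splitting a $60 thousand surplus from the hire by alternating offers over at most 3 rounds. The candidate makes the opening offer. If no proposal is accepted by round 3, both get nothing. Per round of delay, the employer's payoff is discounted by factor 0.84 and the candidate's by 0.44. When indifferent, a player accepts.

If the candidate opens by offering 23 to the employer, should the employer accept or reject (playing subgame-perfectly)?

Reject

Round 3 (the candidate proposes): rejection yields 0 for the employer; the candidate offers 0 and keeps 60.
Round 2 (the employer proposes): the candidate can get 60 next round, worth 0.44 × 60 = 26.4 now. The employer offers 26.4 and keeps 60 − 26.4 = 33.6.
So by rejecting in round 1, the employer gets 33.6 next round, worth 0.84 × 33.6 = 28.224 now.
Offer 23 < 28.224, so the employer rejects.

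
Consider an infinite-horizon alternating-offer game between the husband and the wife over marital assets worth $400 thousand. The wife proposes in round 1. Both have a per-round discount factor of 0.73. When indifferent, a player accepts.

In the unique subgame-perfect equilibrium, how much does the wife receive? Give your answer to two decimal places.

Let x be the wife's share when the wife proposes and y be the husband's share when the husband proposes.
The husband accepts iff offered ≥ 0.73·y, so x = 400 − 0.73y. Symmetrically y = 400 − 0.73x.
Substituting: x = 400 − 0.73(400 − 0.73x), giving x(1 − 0.73·0.73) = 400(1 − 0.73).
So x = 400 × 0.27 / 0.4671 ≈ 231.2139, and the husband receives 400 − x ≈ 168.7861.

231.21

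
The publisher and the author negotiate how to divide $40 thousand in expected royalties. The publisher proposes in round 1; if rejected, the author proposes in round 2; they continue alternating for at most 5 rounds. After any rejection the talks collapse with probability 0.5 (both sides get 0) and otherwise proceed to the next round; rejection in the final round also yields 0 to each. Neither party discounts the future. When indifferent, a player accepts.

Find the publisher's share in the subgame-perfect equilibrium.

27.5

Round 5 (the publisher proposes): rejection yields 0 for the author; the publisher offers 0 and keeps 40.
Round 4 (the author proposes): rejecting gives the publisher an expected 0.5 × 40 = 20, so the author offers 20, keeping 20.
Round 3 (the publisher proposes): rejecting gives the author an expected 0.5 × 20 = 10. The publisher offers 10 and keeps 40 − 10 = 30.
Round 2 (the author proposes): rejecting gives the publisher an expected 0.5 × 30 = 15; the author offers that and keeps 25.
Round 1 (the publisher proposes): rejecting gives the author an expected 0.5 × 25 = 12.5. The publisher offers 12.5 and keeps 40 − 12.5 = 27.5.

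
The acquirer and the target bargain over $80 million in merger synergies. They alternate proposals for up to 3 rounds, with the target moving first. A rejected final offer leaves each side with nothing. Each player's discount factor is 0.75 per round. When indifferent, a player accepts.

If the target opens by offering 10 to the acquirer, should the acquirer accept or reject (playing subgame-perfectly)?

Reject

Work out the acquirer's continuation value if the offer is rejected.
Round 3 (the target proposes): rejection yields 0 for the acquirer; the target offers 0 and keeps 80.
Round 2 (the acquirer proposes): the target can get 80 next round, worth 0.75 × 80 = 60 now, so the acquirer offers 60, keeping 20.
So by rejecting in round 1, the acquirer gets 20 next round, worth 0.75 × 20 = 15 now.
Offer 10 < 15, so the acquirer rejects.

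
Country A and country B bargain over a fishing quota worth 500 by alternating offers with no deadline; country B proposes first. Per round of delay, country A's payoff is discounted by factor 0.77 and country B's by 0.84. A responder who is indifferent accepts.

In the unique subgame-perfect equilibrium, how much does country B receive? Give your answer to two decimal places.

325.59

When country B proposes, country A accepts any offer worth at least 0.77 times what country A would get by proposing next round; and vice versa.
This gives x = 500 − 0.77y and y = 500 − 0.84x, where x and y are each side's share when it proposes.
Hence (1 − 0.77·0.84)x = 500(1 − 0.77), i.e. 0.3532·x = 115.
x ≈ 325.5946; country A's share is 500 − x ≈ 174.4054.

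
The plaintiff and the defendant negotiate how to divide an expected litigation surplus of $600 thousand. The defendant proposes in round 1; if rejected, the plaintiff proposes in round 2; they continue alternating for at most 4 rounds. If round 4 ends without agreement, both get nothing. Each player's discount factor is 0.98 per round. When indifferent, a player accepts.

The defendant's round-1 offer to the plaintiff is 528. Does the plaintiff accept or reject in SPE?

Round 4 (the plaintiff proposes): rejection yields 0 for the defendant; the plaintiff offers 0 and keeps 600.
Round 3 (the defendant proposes): the plaintiff can get 600 next round, worth 0.98 × 600 = 588 now; the defendant offers that and keeps 12.
Round 2 (the plaintiff proposes): the defendant can get 12 next round, worth 0.98 × 12 = 11.76 now. The plaintiff offers 11.76 and keeps 600 − 11.76 = 588.24.
So by rejecting in round 1, the plaintiff gets 588.24 next round, worth 0.98 × 588.24 = 576.4752 now.
Offer 528 < 576.4752, so the plaintiff rejects.

Reject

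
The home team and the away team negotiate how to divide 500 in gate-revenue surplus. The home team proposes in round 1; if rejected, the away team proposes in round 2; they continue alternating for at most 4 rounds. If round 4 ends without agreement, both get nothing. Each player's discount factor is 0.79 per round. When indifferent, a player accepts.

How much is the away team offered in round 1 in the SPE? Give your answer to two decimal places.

By backward induction:
Round 4 (the away team proposes): rejection yields 0 for the home team; the away team offers 0 and keeps 500.
Round 3 (the home team proposes): the away team can get 500 next round, worth 0.79 × 500 = 395 now, so the home team offers 395, keeping 105.
Round 2 (the away team proposes): the home team can get 105 next round, worth 0.79 × 105 = 82.95 now; the away team offers that and keeps 417.05.
Round 1 (the home team proposes): the away team can get 417.05 next round, worth 0.79 × 417.05 = 329.4695 now, so the home team offers 329.4695, keeping 170.5305.

329.47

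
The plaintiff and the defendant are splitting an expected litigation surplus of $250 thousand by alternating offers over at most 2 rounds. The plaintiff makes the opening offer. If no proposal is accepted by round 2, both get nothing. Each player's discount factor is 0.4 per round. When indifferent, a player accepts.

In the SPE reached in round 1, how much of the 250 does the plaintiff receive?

Round 2 (the defendant proposes): the plaintiff will accept anything ≥ 0, so the defendant offers 0 and keeps 250.
Round 1 (the plaintiff proposes): the defendant can get 250 next round, worth 0.4 × 250 = 100 now; the plaintiff offers that and keeps 150.

150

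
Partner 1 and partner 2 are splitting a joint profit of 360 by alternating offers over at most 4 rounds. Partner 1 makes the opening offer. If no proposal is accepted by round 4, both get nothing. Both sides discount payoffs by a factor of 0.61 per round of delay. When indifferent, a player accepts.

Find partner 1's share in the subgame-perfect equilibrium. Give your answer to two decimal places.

Round 4 (partner 2 proposes): partner 1 will accept anything ≥ 0, so partner 2 offers 0 and keeps 360.
Round 3 (partner 1 proposes): partner 2 can get 360 next round, worth 0.61 × 360 = 219.6 now; partner 1 offers that and keeps 140.4.
Round 2 (partner 2 proposes): partner 1 can get 140.4 next round, worth 0.61 × 140.4 = 85.644 now, so partner 2 offers 85.644, keeping 274.356.
Round 1 (partner 1 proposes): partner 2 can get 274.356 next round, worth 0.61 × 274.356 = 167.35716 now, so partner 1 offers 167.35716, keeping 192.64284.

192.64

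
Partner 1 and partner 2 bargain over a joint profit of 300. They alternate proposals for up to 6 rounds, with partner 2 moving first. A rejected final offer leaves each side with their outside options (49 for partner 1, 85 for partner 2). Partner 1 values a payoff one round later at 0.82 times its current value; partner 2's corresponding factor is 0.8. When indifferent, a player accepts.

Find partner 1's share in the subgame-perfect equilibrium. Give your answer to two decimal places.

157.34

Round 6 (partner 1 proposes): partner 2 gets 85 if talks fail, so partner 1 offers 85 and keeps 215.
Round 5 (partner 2 proposes): partner 1 can get 215 next round, worth 0.82 × 215 = 176.3 now; partner 2 offers that and keeps 123.7.
Round 4 (partner 1 proposes): partner 2 can get 123.7 next round, worth 0.8 × 123.7 = 98.96 now. Partner 1 offers 98.96 and keeps 300 − 98.96 = 201.04.
Round 3 (partner 2 proposes): partner 1 can get 201.04 next round, worth 0.82 × 201.04 = 164.8528 now; partner 2 offers that and keeps 135.1472.
Round 2 (partner 1 proposes): partner 2 can get 135.1472 next round, worth 0.8 × 135.1472 = 108.11776 now; partner 1 offers that and keeps 191.88224.
Round 1 (partner 2 proposes): partner 1 can get 191.88224 next round, worth 0.82 × 191.88224 = 157.3434368 now. Partner 2 offers 157.3434368 and keeps 300 − 157.3434368 = 142.6565632.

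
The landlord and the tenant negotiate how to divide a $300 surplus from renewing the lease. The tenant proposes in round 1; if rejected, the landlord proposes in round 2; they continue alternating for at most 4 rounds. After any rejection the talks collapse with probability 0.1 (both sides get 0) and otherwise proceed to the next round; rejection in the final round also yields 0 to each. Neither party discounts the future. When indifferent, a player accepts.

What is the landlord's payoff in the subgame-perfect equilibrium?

By backward induction:
Round 4 (the landlord proposes): rejection yields 0 for the tenant; the landlord offers 0 and keeps 300.
Round 3 (the tenant proposes): rejecting gives the landlord an expected 0.9 × 300 = 270. The tenant offers 270 and keeps 300 − 270 = 30.
Round 2 (the landlord proposes): rejecting gives the tenant an expected 0.9 × 30 = 27, so the landlord offers 27, keeping 273.
Round 1 (the tenant proposes): rejecting gives the landlord an expected 0.9 × 273 = 245.7, so the tenant offers 245.7, keeping 54.3.

245.7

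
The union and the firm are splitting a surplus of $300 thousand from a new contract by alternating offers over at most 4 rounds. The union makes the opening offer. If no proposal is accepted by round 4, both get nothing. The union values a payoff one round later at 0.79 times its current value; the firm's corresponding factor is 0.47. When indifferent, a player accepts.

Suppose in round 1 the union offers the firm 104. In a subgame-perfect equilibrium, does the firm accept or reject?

Accept

Round 4 (the firm proposes): the union will accept anything ≥ 0, so the firm offers 0 and keeps 300.
Round 3 (the union proposes): the firm can get 300 next round, worth 0.47 × 300 = 141 now. The union offers 141 and keeps 300 − 141 = 159.
Round 2 (the firm proposes): the union can get 159 next round, worth 0.79 × 159 = 125.61 now; the firm offers that and keeps 174.39.
So by rejecting in round 1, the firm gets 174.39 next round, worth 0.47 × 174.39 = 81.9633 now.
Offer 104 ≥ 81.9633, so the firm accepts.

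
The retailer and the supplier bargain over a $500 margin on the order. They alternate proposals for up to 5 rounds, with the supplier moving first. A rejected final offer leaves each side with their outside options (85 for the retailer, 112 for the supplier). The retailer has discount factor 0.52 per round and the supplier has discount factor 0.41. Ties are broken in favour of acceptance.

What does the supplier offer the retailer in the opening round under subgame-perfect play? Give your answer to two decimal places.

Round 5 (the supplier proposes): the retailer gets 85 if talks fail, so the supplier offers 85 and keeps 415.
Round 4 (the retailer proposes): the supplier can get 415 next round, worth 0.41 × 415 = 170.15 now, so the retailer offers 170.15, keeping 329.85.
Round 3 (the supplier proposes): the retailer can get 329.85 next round, worth 0.52 × 329.85 = 171.522 now, so the supplier offers 171.522, keeping 328.478.
Round 2 (the retailer proposes): the supplier can get 328.478 next round, worth 0.41 × 328.478 = 134.67598 now; the retailer offers that and keeps 365.32402.
Round 1 (the supplier proposes): the retailer can get 365.32402 next round, worth 0.52 × 365.32402 = 189.9684904 now; the supplier offers that and keeps 310.0315096.

189.97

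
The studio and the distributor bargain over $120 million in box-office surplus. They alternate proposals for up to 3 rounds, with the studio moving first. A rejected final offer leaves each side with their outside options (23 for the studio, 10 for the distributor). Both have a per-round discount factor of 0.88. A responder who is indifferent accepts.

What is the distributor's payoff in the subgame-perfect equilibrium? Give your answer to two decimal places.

Round 3 (the studio proposes): the distributor gets 10 if talks fail, so the studio offers 10 and keeps 110.
Round 2 (the distributor proposes): the studio can get 110 next round, worth 0.88 × 110 = 96.8 now; the distributor offers that and keeps 23.2.
Round 1 (the studio proposes): the distributor can get 23.2 next round, worth 0.88 × 23.2 = 20.416 now; the studio offers that and keeps 99.584.

20.42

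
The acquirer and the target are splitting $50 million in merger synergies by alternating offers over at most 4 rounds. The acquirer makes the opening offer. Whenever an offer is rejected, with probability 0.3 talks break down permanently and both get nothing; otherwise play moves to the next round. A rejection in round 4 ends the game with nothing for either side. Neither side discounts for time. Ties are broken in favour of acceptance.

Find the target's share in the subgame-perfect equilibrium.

27.65

Round 4 (the target proposes): rejection yields 0 for the acquirer; the target offers 0 and keeps 50.
Round 3 (the acquirer proposes): rejecting gives the target an expected 0.7 × 50 = 35, so the acquirer offers 35, keeping 15.
Round 2 (the target proposes): rejecting gives the acquirer an expected 0.7 × 15 = 10.5. The target offers 10.5 and keeps 50 − 10.5 = 39.5.
Round 1 (the acquirer proposes): rejecting gives the target an expected 0.7 × 39.5 = 27.65; the acquirer offers that and keeps 22.35.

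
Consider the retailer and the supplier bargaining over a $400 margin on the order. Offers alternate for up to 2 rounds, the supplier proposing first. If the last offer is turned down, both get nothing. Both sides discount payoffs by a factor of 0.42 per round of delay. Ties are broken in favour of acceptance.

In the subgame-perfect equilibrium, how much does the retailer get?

168

Work backward from the last round.
Round 2 (the retailer proposes): the supplier will accept anything ≥ 0, so the retailer offers 0 and keeps 400.
Round 1 (the supplier proposes): the retailer can get 400 next round, worth 0.42 × 400 = 168 now. The supplier offers 168 and keeps 400 − 168 = 232.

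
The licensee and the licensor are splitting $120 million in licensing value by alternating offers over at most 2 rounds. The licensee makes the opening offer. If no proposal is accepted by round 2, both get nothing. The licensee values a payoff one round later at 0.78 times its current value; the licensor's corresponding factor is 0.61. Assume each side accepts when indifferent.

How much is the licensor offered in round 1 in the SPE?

Round 2 (the licensor proposes): rejection yields 0 for the licensee; the licensor offers 0 and keeps 120.
Round 1 (the licensee proposes): the licensor can get 120 next round, worth 0.61 × 120 = 73.2 now. The licensee offers 73.2 and keeps 120 − 73.2 = 46.8.

73.2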